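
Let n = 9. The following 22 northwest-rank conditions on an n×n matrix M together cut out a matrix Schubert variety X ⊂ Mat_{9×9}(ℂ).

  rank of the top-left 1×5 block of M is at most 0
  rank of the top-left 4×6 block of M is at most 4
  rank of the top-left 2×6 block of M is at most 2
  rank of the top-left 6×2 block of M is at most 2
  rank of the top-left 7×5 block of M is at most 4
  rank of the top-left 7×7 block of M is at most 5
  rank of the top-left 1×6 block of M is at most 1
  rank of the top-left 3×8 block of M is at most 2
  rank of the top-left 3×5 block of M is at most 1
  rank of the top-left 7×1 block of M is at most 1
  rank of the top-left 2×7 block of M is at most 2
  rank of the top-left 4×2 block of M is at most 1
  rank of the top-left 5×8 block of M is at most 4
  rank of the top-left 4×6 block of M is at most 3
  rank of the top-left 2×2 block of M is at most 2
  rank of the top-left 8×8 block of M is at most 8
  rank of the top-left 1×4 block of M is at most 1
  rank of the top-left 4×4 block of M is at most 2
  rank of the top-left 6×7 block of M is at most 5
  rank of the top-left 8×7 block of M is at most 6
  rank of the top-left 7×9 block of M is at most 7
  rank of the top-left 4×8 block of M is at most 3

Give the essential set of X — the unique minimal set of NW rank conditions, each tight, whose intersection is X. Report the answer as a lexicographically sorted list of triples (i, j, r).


Computing R[i][j] = min implied NW-rank bound (n=9, 22 conditions):

  i=1: 0 | 0 | 0 | 0 | 0 | 1 | 1 | 1 | 1
  i=2: 1 | 1 | 1 | 1 | 1 | 2 | 2 | 2 | 2
  i=3: 1 | 1 | 1 | 1 | 1 | 2 | 2 | 2 | 3
  i=4: 1 | 1 | 2 | 2 | 2 | 3 | 3 | 3 | 4
  i=5: 1 | 2 | 3 | 3 | 3 | 4 | 4 | 4 | 5
  i=6: 1 | 2 | 3 | 4 | 4 | 5 | 5 | 5 | 6
  i=7: 1 | 2 | 3 | 4 | 4 | 5 | 5 | 6 | 7
  i=8: 1 | 2 | 3 | 4 | 5 | 6 | 6 | 7 | 8
  i=9: 1 | 2 | 3 | 4 | 5 | 6 | 7 | 8 | 9

so w = (6, 1, 9, 3, 2, 4, 8, 5, 7).

ℓ(w)=14; the 6 essential cells (i,j,r):

[(1, 5, 0), (3, 5, 1), (3, 8, 2), (4, 2, 1), (7, 5, 4), (7, 7, 5)]


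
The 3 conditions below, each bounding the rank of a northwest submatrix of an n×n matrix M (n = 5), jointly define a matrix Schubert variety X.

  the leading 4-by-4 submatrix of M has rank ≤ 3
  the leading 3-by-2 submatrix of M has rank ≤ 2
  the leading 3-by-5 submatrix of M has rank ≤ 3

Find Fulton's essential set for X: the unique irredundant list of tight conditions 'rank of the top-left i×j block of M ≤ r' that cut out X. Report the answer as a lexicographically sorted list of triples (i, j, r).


Rank table r_w(5×5) implied by the 3 constraints:

  row 1: 1, 1, 1, 1, 1
  row 2: 1, 2, 2, 2, 2
  row 3: 1, 2, 3, 3, 3
  row 4: 1, 2, 3, 3, 4
  row 5: 1, 2, 3, 4, 5

hence w(1..5) = (1, 2, 3, 5, 4).

1 SE-corner of the 1-cell Rothe diagram gives Ess(w):

[(4, 4, 3)]


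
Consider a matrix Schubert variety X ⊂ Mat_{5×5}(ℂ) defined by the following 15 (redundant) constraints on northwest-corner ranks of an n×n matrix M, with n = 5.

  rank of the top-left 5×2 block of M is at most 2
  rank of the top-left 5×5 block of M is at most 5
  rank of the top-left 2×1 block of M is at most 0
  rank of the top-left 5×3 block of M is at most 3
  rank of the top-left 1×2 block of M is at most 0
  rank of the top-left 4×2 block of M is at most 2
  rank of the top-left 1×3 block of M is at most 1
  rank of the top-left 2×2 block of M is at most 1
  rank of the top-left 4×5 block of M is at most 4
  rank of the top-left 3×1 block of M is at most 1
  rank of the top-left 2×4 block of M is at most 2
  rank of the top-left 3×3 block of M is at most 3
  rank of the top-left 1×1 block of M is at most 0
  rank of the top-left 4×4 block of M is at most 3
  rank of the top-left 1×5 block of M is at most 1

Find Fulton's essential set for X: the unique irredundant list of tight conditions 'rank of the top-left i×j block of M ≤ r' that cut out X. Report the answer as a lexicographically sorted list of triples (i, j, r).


Computing R[i][j] = min implied NW-rank bound (n=5, 15 conditions):

  R[1]: 0  0  1  1  1
  R[2]: 0  1  2  2  2
  R[3]: 1  2  3  3  3
  R[4]: 1  2  3  3  4
  R[5]: 1  2  3  4  5

so w = (3, 2, 1, 5, 4).

Rothe diagram D(w) (4 cells), 3 SE-corners (essential conditions):

[(1, 2, 0), (2, 1, 0), (4, 4, 3)]


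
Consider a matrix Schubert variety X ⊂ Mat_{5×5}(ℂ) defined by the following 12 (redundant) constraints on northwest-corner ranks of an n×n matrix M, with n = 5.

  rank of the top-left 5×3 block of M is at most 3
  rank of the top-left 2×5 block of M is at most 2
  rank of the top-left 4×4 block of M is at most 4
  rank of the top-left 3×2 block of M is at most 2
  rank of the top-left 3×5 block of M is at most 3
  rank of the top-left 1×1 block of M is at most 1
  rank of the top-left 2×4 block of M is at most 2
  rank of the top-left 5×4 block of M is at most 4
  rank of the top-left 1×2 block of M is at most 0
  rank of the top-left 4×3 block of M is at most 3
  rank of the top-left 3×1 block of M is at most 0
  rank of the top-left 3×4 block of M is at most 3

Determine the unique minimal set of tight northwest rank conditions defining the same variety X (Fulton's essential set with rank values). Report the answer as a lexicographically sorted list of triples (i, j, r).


Propagating the 12 rank bounds to every northwest block:

  i=1: 0  0  1  1  1
  i=2: 0  1  2  2  2
  i=3: 0  1  2  3  3
  i=4: 1  2  3  4  4
  i=5: 1  2  3  4  5

reading off 1-entries of Δ²R: w = (3, 2, 4, 1, 5).

Rothe diagram D(w) (4 cells), 2 SE-corners (essential conditions):

[(1, 2, 0), (3, 1, 0)]


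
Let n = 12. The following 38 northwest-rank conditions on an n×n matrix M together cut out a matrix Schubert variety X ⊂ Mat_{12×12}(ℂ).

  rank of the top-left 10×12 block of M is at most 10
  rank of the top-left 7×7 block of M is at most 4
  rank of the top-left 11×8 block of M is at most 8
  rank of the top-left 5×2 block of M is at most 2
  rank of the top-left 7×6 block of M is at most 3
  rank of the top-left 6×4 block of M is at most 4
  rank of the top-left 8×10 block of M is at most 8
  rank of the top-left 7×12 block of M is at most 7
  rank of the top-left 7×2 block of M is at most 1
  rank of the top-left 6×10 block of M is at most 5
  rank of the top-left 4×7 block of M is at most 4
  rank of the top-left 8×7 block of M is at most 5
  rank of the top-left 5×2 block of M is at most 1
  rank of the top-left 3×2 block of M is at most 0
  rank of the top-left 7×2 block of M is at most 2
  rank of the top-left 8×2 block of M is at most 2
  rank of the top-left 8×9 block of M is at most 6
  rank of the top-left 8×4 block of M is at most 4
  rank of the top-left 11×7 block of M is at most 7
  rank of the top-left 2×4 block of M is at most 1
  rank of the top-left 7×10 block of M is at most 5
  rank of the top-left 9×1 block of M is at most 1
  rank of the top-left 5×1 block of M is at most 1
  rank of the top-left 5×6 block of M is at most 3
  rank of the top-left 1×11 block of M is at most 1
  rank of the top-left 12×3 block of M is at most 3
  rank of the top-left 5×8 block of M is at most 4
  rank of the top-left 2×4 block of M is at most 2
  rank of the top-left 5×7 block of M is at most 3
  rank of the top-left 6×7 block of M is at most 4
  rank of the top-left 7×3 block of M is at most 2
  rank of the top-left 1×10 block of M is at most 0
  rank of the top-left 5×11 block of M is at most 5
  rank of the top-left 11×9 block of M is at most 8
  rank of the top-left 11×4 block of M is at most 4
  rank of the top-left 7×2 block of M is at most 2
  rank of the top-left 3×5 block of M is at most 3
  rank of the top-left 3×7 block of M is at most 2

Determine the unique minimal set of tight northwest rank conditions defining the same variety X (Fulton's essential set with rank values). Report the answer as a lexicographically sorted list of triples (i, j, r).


Rank table r_w(12×12) implied by the 38 constraints:

  row 1: 0, 0, 0, 0, 0, 0, 0, 0, 0, 0, 1, 1
  row 2: 0, 0, 1, 1, 1, 1, 1, 1, 1, 1, 2, 2
  row 3: 0, 0, 1, 2, 2, 2, 2, 2, 2, 2, 3, 3
  row 4: 1, 1, 2, 3, 3, 3, 3, 3, 3, 3, 4, 4
  row 5: 1, 1, 2, 3, 3, 3, 3, 4, 4, 4, 5, 5
  row 6: 1, 1, 2, 3, 3, 3, 4, 5, 5, 5, 6, 6
  row 7: 1, 1, 2, 3, 3, 3, 4, 5, 5, 5, 6, 7
  row 8: 1, 2, 3, 4, 4, 4, 5, 6, 6, 6, 7, 8
  row 9: 1, 2, 3, 4, 5, 5, 6, 7, 7, 7, 8, 9
  row 10: 1, 2, 3, 4, 5, 6, 7, 8, 8, 8, 9, 10
  row 11: 1, 2, 3, 4, 5, 6, 7, 8, 8, 9, 10, 11
  row 12: 1, 2, 3, 4, 5, 6, 7, 8, 9, 10, 11, 12

so w = (11, 3, 4, 1, 8, 7, 12, 2, 5, 6, 10, 9).

Rothe diagram D(w) (27 cells), 7 SE-corners (essential conditions):

[(1, 10, 0), (3, 2, 0), (5, 7, 3), (7, 2, 1), (7, 6, 3), (7, 10, 5), (11, 9, 8)]


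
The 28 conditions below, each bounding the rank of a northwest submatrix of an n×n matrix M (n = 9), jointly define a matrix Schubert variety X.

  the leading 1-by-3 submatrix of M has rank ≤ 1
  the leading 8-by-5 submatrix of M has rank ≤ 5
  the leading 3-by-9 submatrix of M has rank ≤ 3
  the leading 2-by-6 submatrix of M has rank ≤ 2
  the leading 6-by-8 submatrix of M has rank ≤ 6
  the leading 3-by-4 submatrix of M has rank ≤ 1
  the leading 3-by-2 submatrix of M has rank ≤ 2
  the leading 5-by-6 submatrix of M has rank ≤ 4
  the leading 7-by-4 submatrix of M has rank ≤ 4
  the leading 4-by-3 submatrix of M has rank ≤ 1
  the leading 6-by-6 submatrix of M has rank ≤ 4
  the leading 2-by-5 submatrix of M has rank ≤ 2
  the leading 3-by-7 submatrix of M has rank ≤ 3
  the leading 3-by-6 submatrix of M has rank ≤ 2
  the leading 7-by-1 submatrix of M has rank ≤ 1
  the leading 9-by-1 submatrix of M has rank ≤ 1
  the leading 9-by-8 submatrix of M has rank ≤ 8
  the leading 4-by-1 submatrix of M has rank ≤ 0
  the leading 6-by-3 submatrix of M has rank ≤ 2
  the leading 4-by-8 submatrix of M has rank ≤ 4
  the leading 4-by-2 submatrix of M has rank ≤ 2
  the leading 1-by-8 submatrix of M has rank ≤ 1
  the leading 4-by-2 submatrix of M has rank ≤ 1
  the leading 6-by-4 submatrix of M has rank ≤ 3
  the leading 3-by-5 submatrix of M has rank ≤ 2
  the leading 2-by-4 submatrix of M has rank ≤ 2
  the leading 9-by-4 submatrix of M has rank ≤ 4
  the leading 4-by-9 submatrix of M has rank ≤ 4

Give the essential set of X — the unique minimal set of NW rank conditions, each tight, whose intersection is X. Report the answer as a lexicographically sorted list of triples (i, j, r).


Propagating the 28 rank bounds to every northwest block:

  R[1]: 0 1 1 1 1 1 1 1 1
  R[2]: 0 1 1 1 2 2 2 2 2
  R[3]: 0 1 1 1 2 2 3 3 3
  R[4]: 0 1 1 2 3 3 4 4 4
  R[5]: 1 2 2 3 4 4 5 5 5
  R[6]: 1 2 2 3 4 4 5 6 6
  R[7]: 1 2 3 4 5 5 6 7 7
  R[8]: 1 2 3 4 5 6 7 8 8
  R[9]: 1 2 3 4 5 6 7 8 9

the unique w with this rank table is (2, 5, 7, 4, 1, 8, 3, 6, 9).

Rothe diagram D(w) (12 cells), 6 SE-corners (essential conditions):

[(3, 4, 1), (3, 6, 2), (4, 1, 0), (4, 3, 1), (6, 3, 2), (6, 6, 4)]


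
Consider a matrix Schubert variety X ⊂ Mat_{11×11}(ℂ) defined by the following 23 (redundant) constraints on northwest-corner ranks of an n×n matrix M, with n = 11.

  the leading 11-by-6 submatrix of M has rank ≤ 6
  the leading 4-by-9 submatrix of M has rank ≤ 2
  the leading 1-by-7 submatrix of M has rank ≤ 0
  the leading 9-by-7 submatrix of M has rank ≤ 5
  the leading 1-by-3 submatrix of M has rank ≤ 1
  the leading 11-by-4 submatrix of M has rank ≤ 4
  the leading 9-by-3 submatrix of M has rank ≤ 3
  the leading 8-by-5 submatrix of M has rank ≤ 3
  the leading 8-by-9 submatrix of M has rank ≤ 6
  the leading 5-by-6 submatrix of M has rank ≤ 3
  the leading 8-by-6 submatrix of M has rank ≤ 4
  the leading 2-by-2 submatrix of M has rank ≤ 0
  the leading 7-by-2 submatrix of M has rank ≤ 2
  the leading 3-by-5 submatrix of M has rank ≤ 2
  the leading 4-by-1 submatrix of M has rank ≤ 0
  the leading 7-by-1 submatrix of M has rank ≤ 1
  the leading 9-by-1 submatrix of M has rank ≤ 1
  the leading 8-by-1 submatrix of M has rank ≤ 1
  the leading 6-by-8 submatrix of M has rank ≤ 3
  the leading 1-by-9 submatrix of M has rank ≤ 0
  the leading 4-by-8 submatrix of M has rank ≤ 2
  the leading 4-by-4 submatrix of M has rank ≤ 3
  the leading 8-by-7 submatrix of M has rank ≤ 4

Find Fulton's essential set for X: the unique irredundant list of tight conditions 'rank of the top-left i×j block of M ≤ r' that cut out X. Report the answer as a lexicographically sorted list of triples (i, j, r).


Reconstructing r_w from the 23 given conditions:

  i=1: 0 0 0 0 0 0 0 0 0 1 1
  i=2: 0 0 1 1 1 1 1 1 1 2 2
  i=3: 0 1 2 2 2 2 2 2 2 3 3
  i=4: 0 1 2 2 2 2 2 2 2 3 4
  i=5: 1 2 3 3 3 3 3 3 3 4 5
  i=6: 1 2 3 3 3 3 3 3 4 5 6
  i=7: 1 2 3 3 3 4 4 4 5 6 7
  i=8: 1 2 3 3 3 4 4 5 6 7 8
  i=9: 1 2 3 4 4 5 5 6 7 8 9
  i=10: 1 2 3 4 5 6 6 7 8 9 10
  i=11: 1 2 3 4 5 6 7 8 9 10 11

second differences of R give the permutation w = (10, 3, 2, 11, 1, 9, 6, 8, 4, 5, 7).

7 SE-corners of the 29-cell Rothe diagram give Ess(w):

[(1, 9, 0), (2, 2, 0), (4, 1, 0), (4, 9, 2), (6, 8, 3), (8, 5, 3), (8, 7, 4)]


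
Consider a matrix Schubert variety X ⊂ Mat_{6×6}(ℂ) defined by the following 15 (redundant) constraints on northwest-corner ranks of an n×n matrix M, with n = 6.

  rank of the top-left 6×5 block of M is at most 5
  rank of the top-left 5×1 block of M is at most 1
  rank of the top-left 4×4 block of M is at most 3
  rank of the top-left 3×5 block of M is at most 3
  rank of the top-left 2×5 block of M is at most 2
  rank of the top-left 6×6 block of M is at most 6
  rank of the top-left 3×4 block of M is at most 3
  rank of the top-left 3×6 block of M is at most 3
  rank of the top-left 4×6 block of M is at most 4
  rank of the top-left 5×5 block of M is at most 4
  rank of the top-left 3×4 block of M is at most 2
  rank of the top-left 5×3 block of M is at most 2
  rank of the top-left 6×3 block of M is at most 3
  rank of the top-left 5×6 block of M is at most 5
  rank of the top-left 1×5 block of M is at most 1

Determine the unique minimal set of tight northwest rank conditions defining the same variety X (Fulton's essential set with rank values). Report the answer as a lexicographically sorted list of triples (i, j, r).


Computing R[i][j] = min implied NW-rank bound (n=6, 15 conditions):

  1  1  1  1  1  1
  1  2  2  2  2  2
  1  2  2  2  3  3
  1  2  2  3  4  4
  1  2  2  3  4  5
  1  2  3  4  5  6

the unique w with this rank table is (1, 2, 5, 4, 6, 3).

|D(w)|=4, |Ess(w)|=2:

[(3, 4, 2), (5, 3, 2)]


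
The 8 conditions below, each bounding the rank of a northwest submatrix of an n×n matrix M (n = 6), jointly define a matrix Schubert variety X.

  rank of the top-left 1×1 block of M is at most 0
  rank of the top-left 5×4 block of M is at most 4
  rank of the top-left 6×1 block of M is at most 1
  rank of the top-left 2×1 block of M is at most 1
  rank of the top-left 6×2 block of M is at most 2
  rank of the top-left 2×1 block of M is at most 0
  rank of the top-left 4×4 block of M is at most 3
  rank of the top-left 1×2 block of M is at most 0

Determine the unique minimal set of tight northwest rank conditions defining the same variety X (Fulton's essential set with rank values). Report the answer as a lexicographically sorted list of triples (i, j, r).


Computing R[i][j] = min implied NW-rank bound (n=6, 8 conditions):

  0 0 1 1 1 1
  0 1 2 2 2 2
  1 2 3 3 3 3
  1 2 3 3 4 4
  1 2 3 4 5 5
  1 2 3 4 5 6

second differences of R give the permutation w = (3, 2, 1, 5, 4, 6).

Rothe diagram D(w) (4 cells), 3 SE-corners (essential conditions):

[(1, 2, 0), (2, 1, 0), (4, 4, 3)]


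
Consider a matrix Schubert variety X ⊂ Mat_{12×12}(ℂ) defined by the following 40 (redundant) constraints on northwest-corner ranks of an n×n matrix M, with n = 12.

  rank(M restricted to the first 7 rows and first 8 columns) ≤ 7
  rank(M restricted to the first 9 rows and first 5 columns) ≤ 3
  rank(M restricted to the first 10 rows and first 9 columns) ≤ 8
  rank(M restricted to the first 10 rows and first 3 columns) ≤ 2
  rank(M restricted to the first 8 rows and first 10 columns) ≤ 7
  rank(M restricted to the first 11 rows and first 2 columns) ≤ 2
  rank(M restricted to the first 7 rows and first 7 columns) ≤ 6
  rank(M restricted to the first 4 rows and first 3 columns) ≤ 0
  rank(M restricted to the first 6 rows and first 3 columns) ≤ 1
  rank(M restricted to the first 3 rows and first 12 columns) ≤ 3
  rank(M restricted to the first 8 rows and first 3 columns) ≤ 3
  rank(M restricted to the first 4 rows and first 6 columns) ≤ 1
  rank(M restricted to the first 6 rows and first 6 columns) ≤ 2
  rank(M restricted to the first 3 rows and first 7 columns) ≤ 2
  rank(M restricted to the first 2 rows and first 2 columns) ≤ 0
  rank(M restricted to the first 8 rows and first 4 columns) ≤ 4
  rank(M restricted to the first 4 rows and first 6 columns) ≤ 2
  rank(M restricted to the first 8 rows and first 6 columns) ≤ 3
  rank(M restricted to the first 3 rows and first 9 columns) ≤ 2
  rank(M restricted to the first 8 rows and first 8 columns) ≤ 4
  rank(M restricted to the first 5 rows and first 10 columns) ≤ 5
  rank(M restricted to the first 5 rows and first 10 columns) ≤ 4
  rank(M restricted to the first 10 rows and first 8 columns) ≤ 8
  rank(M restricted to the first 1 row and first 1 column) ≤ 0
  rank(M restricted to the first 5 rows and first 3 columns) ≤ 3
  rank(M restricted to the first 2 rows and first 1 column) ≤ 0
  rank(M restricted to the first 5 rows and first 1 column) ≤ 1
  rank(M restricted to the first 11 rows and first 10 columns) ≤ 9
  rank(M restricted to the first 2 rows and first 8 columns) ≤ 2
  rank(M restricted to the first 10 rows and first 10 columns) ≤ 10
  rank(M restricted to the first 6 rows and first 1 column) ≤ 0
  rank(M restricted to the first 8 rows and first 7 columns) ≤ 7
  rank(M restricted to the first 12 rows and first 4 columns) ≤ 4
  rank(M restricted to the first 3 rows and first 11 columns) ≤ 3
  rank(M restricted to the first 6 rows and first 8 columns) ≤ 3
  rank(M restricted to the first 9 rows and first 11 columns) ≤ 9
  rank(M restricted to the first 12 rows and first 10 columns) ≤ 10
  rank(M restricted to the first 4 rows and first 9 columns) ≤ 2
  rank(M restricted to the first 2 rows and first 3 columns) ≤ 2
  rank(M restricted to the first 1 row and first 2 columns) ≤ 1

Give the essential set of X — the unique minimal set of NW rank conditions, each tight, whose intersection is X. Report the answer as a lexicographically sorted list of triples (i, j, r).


Recovering R(i,j) via the rank-extension bound from the 40 conditions:

  R[1]: 0  0  0  1  1  1  1  1  1  1  1  1
  R[2]: 0  0  0  1  1  1  2  2  2  2  2  2
  R[3]: 0  0  0  1  1  1  2  2  2  3  3  3
  R[4]: 0  0  0  1  1  1  2  2  2  3  4  4
  R[5]: 0  1  1  2  2  2  3  3  3  4  5  5
  R[6]: 0  1  1  2  2  2  3  3  4  5  6  6
  R[7]: 1  2  2  3  3  3  4  4  5  6  7  7
  R[8]: 1  2  2  3  3  3  4  4  5  6  7  8
  R[9]: 1  2  2  3  3  4  5  5  6  7  8  9
  R[10]: 1  2  2  3  4  5  6  6  7  8  9  10
  R[11]: 1  2  3  4  5  6  7  7  8  9  10  11
  R[12]: 1  2  3  4  5  6  7  8  9  10  11  12

so w = (4, 7, 10, 11, 2, 9, 1, 12, 6, 5, 3, 8).

Rothe diagram D(w) (35 cells), 11 SE-corners (essential conditions):

[(4, 3, 0), (4, 6, 1), (4, 9, 2), (6, 1, 0), (6, 3, 1), (6, 6, 2), (6, 8, 3), (8, 6, 3), (8, 8, 4), (9, 5, 3), (10, 3, 2)]


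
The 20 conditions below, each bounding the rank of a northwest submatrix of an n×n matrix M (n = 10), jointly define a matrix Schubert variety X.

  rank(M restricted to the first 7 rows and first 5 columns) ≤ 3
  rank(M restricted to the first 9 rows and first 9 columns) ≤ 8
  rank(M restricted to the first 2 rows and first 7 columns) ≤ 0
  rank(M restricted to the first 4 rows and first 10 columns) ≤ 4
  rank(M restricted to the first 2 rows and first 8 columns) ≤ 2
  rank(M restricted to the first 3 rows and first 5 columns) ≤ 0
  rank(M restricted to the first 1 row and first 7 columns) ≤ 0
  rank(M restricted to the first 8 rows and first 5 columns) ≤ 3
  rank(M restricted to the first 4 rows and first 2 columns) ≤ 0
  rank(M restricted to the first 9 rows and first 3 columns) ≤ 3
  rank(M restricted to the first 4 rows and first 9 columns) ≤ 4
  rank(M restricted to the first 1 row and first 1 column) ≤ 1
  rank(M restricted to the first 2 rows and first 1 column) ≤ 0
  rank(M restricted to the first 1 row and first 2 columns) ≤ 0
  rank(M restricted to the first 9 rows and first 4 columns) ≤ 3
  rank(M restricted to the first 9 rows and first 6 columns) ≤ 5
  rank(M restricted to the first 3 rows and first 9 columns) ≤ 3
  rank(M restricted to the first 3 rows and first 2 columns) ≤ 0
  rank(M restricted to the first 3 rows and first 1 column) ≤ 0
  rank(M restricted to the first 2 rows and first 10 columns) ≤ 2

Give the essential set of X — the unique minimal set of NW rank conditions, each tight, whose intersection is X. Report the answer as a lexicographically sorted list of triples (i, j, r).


Propagating the 20 rank bounds to every northwest block:

  i=1: 0 | 0 | 0 | 0 | 0 | 0 | 0 | 1 | 1 | 1
  i=2: 0 | 0 | 0 | 0 | 0 | 0 | 0 | 1 | 2 | 2
  i=3: 0 | 0 | 0 | 0 | 0 | 1 | 1 | 2 | 3 | 3
  i=4: 0 | 0 | 1 | 1 | 1 | 2 | 2 | 3 | 4 | 4
  i=5: 1 | 1 | 2 | 2 | 2 | 3 | 3 | 4 | 5 | 5
  i=6: 1 | 2 | 3 | 3 | 3 | 4 | 4 | 5 | 6 | 6
  i=7: 1 | 2 | 3 | 3 | 3 | 4 | 5 | 6 | 7 | 7
  i=8: 1 | 2 | 3 | 3 | 3 | 4 | 5 | 6 | 7 | 8
  i=9: 1 | 2 | 3 | 3 | 4 | 5 | 6 | 7 | 8 | 9
  i=10: 1 | 2 | 3 | 4 | 5 | 6 | 7 | 8 | 9 | 10

the unique w with this rank table is (8, 9, 6, 3, 1, 2, 7, 10, 5, 4).

5 SE-corners of the 26-cell Rothe diagram give Ess(w):

[(2, 7, 0), (3, 5, 0), (4, 2, 0), (8, 5, 3), (9, 4, 3)]


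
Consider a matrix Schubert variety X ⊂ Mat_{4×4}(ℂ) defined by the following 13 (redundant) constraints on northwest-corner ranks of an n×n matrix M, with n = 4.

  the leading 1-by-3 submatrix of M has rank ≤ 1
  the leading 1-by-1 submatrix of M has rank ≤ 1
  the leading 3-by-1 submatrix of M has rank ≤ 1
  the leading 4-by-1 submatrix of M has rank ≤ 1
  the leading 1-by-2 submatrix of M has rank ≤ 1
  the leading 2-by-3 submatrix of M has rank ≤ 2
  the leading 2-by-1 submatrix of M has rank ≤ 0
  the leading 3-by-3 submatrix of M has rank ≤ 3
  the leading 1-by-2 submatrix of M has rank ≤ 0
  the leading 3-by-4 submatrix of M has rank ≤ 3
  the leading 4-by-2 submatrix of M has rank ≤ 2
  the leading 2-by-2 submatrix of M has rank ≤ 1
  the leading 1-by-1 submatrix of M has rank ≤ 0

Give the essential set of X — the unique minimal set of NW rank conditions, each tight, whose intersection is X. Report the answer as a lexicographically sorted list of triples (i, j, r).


The tightest implied rank at each (i,j), from the 13 conditions:

  0 0 1 1
  0 1 2 2
  1 2 3 3
  1 2 3 4

the unique w with this rank table is (3, 2, 1, 4).

D(w) has 3 cells with 2 SE-corners; essential set:

[(1, 2, 0), (2, 1, 0)]


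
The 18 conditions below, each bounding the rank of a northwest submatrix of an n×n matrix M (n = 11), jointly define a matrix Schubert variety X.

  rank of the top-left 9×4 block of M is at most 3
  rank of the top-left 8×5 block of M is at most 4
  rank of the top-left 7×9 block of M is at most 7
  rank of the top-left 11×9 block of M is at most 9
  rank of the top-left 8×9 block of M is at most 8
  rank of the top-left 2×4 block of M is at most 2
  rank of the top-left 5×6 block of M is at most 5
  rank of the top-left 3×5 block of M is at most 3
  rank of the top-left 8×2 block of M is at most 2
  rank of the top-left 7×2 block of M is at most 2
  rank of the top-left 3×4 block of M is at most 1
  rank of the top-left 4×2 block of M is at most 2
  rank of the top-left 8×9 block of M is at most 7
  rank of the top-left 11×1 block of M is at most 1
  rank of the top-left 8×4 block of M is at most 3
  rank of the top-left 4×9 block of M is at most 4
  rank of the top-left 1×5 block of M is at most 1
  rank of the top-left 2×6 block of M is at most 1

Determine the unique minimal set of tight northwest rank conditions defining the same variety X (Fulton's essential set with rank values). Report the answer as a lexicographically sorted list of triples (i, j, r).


Computing R[i][j] = min implied NW-rank bound (n=11, 18 conditions):

  R[1]: 1 | 1 | 1 | 1 | 1 | 1 | 1 | 1 | 1 | 1 | 1
  R[2]: 1 | 1 | 1 | 1 | 1 | 1 | 2 | 2 | 2 | 2 | 2
  R[3]: 1 | 1 | 1 | 1 | 2 | 2 | 3 | 3 | 3 | 3 | 3
  R[4]: 1 | 2 | 2 | 2 | 3 | 3 | 4 | 4 | 4 | 4 | 4
  R[5]: 1 | 2 | 3 | 3 | 4 | 4 | 5 | 5 | 5 | 5 | 5
  R[6]: 1 | 2 | 3 | 3 | 4 | 5 | 6 | 6 | 6 | 6 | 6
  R[7]: 1 | 2 | 3 | 3 | 4 | 5 | 6 | 7 | 7 | 7 | 7
  R[8]: 1 | 2 | 3 | 3 | 4 | 5 | 6 | 7 | 7 | 8 | 8
  R[9]: 1 | 2 | 3 | 3 | 4 | 5 | 6 | 7 | 8 | 9 | 9
  R[10]: 1 | 2 | 3 | 4 | 5 | 6 | 7 | 8 | 9 | 10 | 10
  R[11]: 1 | 2 | 3 | 4 | 5 | 6 | 7 | 8 | 9 | 10 | 11

reading off 1-entries of Δ²R: w = (1, 7, 5, 2, 3, 6, 8, 10, 9, 4, 11).

ℓ(w)=13; the 4 essential cells (i,j,r):

[(2, 6, 1), (3, 4, 1), (8, 9, 7), (9, 4, 3)]


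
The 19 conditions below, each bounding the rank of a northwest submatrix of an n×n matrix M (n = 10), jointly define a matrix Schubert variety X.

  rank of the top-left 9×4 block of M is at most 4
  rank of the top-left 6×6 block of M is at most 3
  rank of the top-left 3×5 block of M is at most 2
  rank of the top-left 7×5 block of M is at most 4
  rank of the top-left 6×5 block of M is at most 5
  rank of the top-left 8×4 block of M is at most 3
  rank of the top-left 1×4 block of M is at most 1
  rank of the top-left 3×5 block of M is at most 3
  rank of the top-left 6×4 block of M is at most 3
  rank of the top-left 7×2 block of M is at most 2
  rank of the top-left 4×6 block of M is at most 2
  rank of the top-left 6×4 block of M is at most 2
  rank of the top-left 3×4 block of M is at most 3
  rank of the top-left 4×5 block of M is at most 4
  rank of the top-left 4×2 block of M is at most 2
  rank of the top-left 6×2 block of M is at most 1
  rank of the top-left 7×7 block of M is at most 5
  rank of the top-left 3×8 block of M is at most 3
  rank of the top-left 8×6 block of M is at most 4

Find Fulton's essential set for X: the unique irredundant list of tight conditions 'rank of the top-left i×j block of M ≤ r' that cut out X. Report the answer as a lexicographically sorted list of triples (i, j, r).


Recovering R(i,j) via the rank-extension bound from the 19 conditions:

  R[1]: 1 | 1 | 1 | 1 | 1 | 1 | 1 | 1 | 1 | 1
  R[2]: 1 | 1 | 2 | 2 | 2 | 2 | 2 | 2 | 2 | 2
  R[3]: 1 | 1 | 2 | 2 | 2 | 2 | 3 | 3 | 3 | 3
  R[4]: 1 | 1 | 2 | 2 | 2 | 2 | 3 | 4 | 4 | 4
  R[5]: 1 | 1 | 2 | 2 | 3 | 3 | 4 | 5 | 5 | 5
  R[6]: 1 | 1 | 2 | 2 | 3 | 3 | 4 | 5 | 6 | 6
  R[7]: 1 | 2 | 3 | 3 | 4 | 4 | 5 | 6 | 7 | 7
  R[8]: 1 | 2 | 3 | 3 | 4 | 4 | 5 | 6 | 7 | 8
  R[9]: 1 | 2 | 3 | 4 | 5 | 5 | 6 | 7 | 8 | 9
  R[10]: 1 | 2 | 3 | 4 | 5 | 6 | 7 | 8 | 9 | 10

reading off 1-entries of Δ²R: w = (1, 3, 7, 8, 5, 9, 2, 10, 4, 6).

6 SE-corners of the 16-cell Rothe diagram give Ess(w):

[(4, 6, 2), (6, 2, 1), (6, 4, 2), (6, 6, 3), (8, 4, 3), (8, 6, 4)]


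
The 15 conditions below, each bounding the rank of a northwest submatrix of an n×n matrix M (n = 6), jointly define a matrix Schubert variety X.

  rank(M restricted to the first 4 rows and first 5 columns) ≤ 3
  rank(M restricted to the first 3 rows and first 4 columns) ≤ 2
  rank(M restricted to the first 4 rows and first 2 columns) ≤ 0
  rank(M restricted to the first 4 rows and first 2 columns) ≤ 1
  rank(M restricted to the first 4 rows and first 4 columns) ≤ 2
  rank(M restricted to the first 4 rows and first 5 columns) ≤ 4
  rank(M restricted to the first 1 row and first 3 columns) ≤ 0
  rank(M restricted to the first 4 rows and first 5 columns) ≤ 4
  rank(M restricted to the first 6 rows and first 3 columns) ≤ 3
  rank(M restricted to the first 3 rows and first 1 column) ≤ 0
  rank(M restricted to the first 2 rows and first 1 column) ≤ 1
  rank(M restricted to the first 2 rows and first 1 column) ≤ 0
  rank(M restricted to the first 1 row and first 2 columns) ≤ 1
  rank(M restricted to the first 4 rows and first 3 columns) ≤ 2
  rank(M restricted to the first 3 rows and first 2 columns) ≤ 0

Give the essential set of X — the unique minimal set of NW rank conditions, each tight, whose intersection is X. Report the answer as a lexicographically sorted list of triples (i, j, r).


Rank table r_w(6×6) implied by the 15 constraints:

  0, 0, 0, 1, 1, 1
  0, 0, 1, 2, 2, 2
  0, 0, 1, 2, 3, 3
  0, 0, 1, 2, 3, 4
  1, 1, 2, 3, 4, 5
  1, 2, 3, 4, 5, 6

the unique w with this rank table is (4, 3, 5, 6, 1, 2).

D(w) has 9 cells with 2 SE-corners; essential set:

[(1, 3, 0), (4, 2, 0)]


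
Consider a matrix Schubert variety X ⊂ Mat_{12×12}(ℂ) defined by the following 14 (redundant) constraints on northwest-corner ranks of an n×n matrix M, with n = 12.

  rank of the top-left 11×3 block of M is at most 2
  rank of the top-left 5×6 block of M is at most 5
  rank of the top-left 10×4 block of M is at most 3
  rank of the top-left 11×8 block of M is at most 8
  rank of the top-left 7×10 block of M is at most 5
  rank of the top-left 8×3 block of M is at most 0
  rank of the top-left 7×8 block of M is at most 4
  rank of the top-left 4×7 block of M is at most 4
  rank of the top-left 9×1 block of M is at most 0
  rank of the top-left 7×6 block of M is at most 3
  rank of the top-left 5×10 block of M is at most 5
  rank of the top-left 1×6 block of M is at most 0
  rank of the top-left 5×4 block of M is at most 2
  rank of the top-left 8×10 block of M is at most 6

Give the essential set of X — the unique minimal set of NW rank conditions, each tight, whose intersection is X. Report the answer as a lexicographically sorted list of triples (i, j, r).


Rank table r_w(12×12) implied by the 14 constraints:

  row 1: 0 0 0 0 0 0 1 1 1 1 1 1
  row 2: 0 0 0 1 1 1 2 2 2 2 2 2
  row 3: 0 0 0 1 2 2 3 3 3 3 3 3
  row 4: 0 0 0 1 2 3 4 4 4 4 4 4
  row 5: 0 0 0 1 2 3 4 4 5 5 5 5
  row 6: 0 0 0 1 2 3 4 4 5 5 6 6
  row 7: 0 0 0 1 2 3 4 4 5 5 6 7
  row 8: 0 0 0 1 2 3 4 5 6 6 7 8
  row 9: 0 1 1 2 3 4 5 6 7 7 8 9
  row 10: 1 2 2 3 4 5 6 7 8 8 9 10
  row 11: 1 2 2 3 4 5 6 7 8 9 10 11
  row 12: 1 2 3 4 5 6 7 8 9 10 11 12

hence w(1..12) = (7, 4, 5, 6, 9, 11, 12, 8, 2, 1, 10, 3).

|D(w)|=34, |Ess(w)|=6:

[(1, 6, 0), (7, 8, 4), (7, 10, 5), (8, 3, 0), (9, 1, 0), (11, 3, 2)]


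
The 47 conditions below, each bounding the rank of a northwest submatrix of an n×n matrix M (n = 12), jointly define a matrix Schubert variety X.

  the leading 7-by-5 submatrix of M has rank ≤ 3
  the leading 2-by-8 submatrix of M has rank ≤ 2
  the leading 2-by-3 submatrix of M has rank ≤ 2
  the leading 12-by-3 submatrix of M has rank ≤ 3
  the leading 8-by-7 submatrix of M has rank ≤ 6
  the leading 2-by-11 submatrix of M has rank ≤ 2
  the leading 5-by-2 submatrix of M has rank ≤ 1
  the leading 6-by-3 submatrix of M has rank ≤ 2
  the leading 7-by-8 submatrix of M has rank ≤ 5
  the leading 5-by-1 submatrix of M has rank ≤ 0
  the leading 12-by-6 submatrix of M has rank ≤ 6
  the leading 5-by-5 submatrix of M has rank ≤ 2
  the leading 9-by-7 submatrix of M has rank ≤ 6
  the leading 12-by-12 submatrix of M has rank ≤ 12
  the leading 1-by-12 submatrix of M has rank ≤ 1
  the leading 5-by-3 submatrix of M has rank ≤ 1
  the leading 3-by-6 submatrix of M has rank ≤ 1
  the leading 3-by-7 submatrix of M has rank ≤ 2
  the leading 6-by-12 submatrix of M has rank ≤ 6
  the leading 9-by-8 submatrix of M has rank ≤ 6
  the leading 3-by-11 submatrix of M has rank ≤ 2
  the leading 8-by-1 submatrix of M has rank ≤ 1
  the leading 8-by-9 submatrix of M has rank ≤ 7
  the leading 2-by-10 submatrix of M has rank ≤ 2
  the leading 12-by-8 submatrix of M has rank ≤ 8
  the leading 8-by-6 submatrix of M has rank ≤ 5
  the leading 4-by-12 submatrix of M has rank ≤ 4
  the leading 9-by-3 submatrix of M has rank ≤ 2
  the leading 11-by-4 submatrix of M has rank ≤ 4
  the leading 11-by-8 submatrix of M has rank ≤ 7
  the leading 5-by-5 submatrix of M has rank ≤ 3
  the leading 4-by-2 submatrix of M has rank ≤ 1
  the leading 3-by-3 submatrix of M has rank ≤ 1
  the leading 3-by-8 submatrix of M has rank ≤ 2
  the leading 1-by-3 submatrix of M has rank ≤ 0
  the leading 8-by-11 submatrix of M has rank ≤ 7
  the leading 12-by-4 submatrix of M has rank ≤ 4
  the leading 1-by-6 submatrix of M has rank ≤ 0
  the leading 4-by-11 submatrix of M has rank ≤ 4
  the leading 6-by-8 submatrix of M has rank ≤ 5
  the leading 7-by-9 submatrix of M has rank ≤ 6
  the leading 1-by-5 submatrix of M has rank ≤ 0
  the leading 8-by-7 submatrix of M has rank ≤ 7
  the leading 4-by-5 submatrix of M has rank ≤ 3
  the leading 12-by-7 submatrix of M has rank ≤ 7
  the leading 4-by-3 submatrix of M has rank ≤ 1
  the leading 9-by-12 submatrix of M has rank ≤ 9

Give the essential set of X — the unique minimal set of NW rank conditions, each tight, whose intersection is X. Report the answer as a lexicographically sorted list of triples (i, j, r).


The tightest implied rank at each (i,j), from the 47 conditions:

  i=1: 0 0 0 0 0 0 1 1 1 1 1 1
  i=2: 0 1 1 1 1 1 2 2 2 2 2 2
  i=3: 0 1 1 1 1 1 2 2 2 2 2 3
  i=4: 0 1 1 2 2 2 3 3 3 3 3 4
  i=5: 0 1 1 2 2 3 4 4 4 4 4 5
  i=6: 1 2 2 3 3 4 5 5 5 5 5 6
  i=7: 1 2 2 3 3 4 5 5 6 6 6 7
  i=8: 1 2 2 3 4 5 6 6 7 7 7 8
  i=9: 1 2 2 3 4 5 6 6 7 8 8 9
  i=10: 1 2 3 4 5 6 7 7 8 9 9 10
  i=11: 1 2 3 4 5 6 7 7 8 9 10 11
  i=12: 1 2 3 4 5 6 7 8 9 10 11 12

hence w(1..12) = (7, 2, 12, 4, 6, 1, 9, 5, 10, 3, 11, 8).

Fulton essential set (11 of the 28 Rothe cells):

[(1, 6, 0), (3, 6, 1), (3, 11, 2), (5, 1, 0), (5, 3, 1), (5, 5, 2), (7, 5, 3), (7, 8, 5), (9, 3, 2), (9, 8, 6), (11, 8, 7)]


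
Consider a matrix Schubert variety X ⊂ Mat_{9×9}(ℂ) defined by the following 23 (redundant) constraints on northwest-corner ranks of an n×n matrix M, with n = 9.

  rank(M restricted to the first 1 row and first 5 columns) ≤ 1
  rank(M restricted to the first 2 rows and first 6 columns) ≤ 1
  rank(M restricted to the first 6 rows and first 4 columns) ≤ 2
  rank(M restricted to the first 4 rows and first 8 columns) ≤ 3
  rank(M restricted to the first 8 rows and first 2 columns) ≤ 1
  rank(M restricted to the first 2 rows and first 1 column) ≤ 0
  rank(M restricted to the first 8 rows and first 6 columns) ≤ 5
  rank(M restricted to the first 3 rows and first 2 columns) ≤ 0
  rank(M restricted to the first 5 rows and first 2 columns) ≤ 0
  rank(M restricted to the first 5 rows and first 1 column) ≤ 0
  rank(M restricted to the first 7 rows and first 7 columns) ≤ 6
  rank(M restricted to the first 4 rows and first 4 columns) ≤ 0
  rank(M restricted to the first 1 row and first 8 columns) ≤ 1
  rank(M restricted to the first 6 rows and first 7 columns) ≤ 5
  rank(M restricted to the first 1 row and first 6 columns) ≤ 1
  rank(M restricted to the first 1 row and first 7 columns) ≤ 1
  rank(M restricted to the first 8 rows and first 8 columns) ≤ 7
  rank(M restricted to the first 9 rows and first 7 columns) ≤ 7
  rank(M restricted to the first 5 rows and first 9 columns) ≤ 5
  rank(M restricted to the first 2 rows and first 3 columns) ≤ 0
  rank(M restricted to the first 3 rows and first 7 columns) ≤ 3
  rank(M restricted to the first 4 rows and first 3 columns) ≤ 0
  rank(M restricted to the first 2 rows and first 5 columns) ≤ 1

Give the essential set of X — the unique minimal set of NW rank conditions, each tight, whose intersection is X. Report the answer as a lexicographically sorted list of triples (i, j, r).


The tightest implied rank at each (i,j), from the 23 conditions:

  0, 0, 0, 0, 1, 1, 1, 1, 1
  0, 0, 0, 0, 1, 1, 2, 2, 2
  0, 0, 0, 0, 1, 2, 3, 3, 3
  0, 0, 0, 0, 1, 2, 3, 3, 4
  0, 0, 1, 1, 2, 3, 4, 4, 5
  1, 1, 2, 2, 3, 4, 5, 5, 6
  1, 1, 2, 3, 4, 5, 6, 6, 7
  1, 1, 2, 3, 4, 5, 6, 7, 8
  1, 2, 3, 4, 5, 6, 7, 8, 9

so w = (5, 7, 6, 9, 3, 1, 4, 8, 2).

|D(w)|=22, |Ess(w)|=5:

[(2, 6, 1), (4, 4, 0), (4, 8, 3), (5, 2, 0), (8, 2, 1)]


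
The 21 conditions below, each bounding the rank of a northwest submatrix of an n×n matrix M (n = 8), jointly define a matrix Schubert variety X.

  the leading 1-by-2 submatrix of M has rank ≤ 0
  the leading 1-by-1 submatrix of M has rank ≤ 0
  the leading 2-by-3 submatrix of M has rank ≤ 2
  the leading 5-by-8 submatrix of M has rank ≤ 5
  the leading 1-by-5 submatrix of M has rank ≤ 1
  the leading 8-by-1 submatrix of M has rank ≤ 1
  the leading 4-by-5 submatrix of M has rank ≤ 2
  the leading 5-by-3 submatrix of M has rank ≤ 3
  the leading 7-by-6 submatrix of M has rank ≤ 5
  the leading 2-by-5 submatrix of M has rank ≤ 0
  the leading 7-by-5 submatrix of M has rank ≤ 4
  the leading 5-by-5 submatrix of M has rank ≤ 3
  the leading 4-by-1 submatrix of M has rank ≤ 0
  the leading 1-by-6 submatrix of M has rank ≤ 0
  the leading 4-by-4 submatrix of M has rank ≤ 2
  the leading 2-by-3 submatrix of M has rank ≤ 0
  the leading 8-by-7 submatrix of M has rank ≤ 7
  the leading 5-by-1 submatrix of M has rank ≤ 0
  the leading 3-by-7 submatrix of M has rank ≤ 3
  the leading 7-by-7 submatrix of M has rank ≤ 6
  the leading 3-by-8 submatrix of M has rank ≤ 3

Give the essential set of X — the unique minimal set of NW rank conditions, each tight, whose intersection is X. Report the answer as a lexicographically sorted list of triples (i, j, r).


Rank table r_w(8×8) implied by the 21 constraints:

  row 1: 0, 0, 0, 0, 0, 0, 1, 1
  row 2: 0, 0, 0, 0, 0, 1, 2, 2
  row 3: 0, 1, 1, 1, 1, 2, 3, 3
  row 4: 0, 1, 2, 2, 2, 3, 4, 4
  row 5: 0, 1, 2, 3, 3, 4, 5, 5
  row 6: 1, 2, 3, 4, 4, 5, 6, 6
  row 7: 1, 2, 3, 4, 4, 5, 6, 7
  row 8: 1, 2, 3, 4, 5, 6, 7, 8

second differences of R give the permutation w = (7, 6, 2, 3, 4, 1, 8, 5).

4 SE-corners of the 15-cell Rothe diagram give Ess(w):

[(1, 6, 0), (2, 5, 0), (5, 1, 0), (7, 5, 4)]


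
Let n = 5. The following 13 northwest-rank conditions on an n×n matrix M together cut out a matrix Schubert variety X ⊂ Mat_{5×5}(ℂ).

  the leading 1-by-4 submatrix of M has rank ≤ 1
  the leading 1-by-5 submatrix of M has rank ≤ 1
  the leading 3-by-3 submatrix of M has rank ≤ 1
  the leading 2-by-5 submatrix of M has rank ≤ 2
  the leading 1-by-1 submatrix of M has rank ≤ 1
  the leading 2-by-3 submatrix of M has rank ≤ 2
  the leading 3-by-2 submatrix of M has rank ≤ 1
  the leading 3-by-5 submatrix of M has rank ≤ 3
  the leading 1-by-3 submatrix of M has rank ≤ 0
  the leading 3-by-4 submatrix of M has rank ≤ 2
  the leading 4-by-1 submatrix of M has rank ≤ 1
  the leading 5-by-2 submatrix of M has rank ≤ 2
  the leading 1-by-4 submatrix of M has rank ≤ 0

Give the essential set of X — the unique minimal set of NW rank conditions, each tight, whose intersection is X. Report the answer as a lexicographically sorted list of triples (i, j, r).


Rank table r_w(5×5) implied by the 13 constraints:

  0 0 0 0 1
  1 1 1 1 2
  1 1 1 2 3
  1 2 2 3 4
  1 2 3 4 5

the unique w with this rank table is (5, 1, 4, 2, 3).

|D(w)|=6, |Ess(w)|=2:

[(1, 4, 0), (3, 3, 1)]


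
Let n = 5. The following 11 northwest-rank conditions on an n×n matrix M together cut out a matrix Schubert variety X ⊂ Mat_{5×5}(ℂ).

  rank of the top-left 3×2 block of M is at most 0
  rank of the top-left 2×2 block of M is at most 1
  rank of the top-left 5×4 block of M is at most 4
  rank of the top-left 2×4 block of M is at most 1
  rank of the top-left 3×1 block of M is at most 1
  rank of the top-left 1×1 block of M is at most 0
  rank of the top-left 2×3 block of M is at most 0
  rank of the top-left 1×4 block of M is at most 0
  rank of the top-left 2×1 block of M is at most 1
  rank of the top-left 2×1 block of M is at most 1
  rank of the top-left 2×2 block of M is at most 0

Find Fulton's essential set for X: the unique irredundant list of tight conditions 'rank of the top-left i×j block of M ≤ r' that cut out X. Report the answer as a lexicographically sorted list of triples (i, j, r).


Rank table r_w(5×5) implied by the 11 constraints:

  0 | 0 | 0 | 0 | 1
  0 | 0 | 0 | 1 | 2
  0 | 0 | 1 | 2 | 3
  1 | 1 | 2 | 3 | 4
  1 | 2 | 3 | 4 | 5

giving w = (5, 4, 3, 1, 2) via Δ²R.

ℓ(w)=9; the 3 essential cells (i,j,r):

[(1, 4, 0), (2, 3, 0), (3, 2, 0)]
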